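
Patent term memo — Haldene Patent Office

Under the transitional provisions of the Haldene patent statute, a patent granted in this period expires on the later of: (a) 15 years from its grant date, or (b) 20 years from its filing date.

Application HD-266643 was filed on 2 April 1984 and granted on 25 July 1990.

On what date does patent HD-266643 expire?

July 25, 2005

(a) grant + 15 years → 25 July 2005.
(b) filing + 20 years → 2 April 2004.
Later of the two: 25 July 2005.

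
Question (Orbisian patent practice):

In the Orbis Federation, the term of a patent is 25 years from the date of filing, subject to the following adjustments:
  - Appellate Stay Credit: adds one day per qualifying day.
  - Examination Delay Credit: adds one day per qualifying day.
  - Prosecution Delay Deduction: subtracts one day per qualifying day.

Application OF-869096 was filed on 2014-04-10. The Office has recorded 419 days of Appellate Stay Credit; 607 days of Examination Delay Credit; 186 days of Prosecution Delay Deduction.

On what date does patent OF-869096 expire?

July 28, 2041

Base term: filing date + 25 years → 10 April 2039.
Appellate Stay Credit: +419 days → 2 June 2040.
Examination Delay Credit: +607 days → 30 January 2042.
Prosecution Delay Deduction: −186 days → 28 July 2041.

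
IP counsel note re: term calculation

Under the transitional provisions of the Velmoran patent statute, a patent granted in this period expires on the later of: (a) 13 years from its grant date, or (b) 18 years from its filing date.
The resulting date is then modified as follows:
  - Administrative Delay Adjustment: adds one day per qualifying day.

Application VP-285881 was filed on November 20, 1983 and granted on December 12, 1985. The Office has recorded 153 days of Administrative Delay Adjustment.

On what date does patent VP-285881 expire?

(a) grant + 13 years → 12 December 1998.
(b) filing + 18 years → 20 November 2001.
Later of the two: 20 November 2001.
Administrative Delay Adjustment: +153 days → 22 April 2002.

2002-04-22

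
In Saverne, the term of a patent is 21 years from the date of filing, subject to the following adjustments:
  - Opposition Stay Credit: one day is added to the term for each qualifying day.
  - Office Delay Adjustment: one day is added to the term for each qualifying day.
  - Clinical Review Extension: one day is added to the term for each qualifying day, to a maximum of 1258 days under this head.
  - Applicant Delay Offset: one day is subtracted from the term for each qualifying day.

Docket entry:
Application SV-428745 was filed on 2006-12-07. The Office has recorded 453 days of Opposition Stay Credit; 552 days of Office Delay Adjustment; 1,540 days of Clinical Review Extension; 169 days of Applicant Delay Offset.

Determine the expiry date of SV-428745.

Base term: filing date + 21 years → 7 December 2027.
Opposition Stay Credit: +453 days → 4 March 2029.
Office Delay Adjustment: +552 days → 7 September 2030.
Clinical Review Extension: 1540 days claimed exceeds the 1258-day cap, so +1258 days → 16 February 2034.
Applicant Delay Offset: −169 days → 31 August 2033.

August 31, 2033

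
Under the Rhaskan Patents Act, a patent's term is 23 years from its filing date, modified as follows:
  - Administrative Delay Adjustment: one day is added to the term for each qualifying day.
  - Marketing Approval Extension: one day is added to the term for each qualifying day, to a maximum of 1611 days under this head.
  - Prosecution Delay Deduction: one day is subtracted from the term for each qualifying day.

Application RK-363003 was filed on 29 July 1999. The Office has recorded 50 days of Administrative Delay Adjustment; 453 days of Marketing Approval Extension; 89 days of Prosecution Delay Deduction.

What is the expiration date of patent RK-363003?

Base term: filing date + 23 years → 29 July 2022.
Administrative Delay Adjustment: +50 days → 17 September 2022.
Marketing Approval Extension: 453 days (within the 1611-day cap) → +453 days → 14 December 2023.
Prosecution Delay Deduction: −89 days → 16 September 2023.

September 16, 2023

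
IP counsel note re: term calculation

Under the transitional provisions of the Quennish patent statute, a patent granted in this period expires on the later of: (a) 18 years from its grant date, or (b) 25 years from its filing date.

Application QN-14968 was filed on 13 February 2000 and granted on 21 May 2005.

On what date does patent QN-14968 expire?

February 13, 2025

(a) grant + 18 years → 21 May 2023.
(b) filing + 25 years → 13 February 2025.
Later of the two: 13 February 2025.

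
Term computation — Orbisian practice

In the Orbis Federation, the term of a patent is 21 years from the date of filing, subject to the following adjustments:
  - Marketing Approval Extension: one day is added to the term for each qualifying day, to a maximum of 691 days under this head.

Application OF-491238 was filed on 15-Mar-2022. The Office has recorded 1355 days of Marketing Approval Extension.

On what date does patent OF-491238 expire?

February 3, 2045

Base term: filing date + 21 years → 15 March 2043.
Marketing Approval Extension: 1355 days claimed exceeds the 691-day cap, so +691 days → 3 February 2045.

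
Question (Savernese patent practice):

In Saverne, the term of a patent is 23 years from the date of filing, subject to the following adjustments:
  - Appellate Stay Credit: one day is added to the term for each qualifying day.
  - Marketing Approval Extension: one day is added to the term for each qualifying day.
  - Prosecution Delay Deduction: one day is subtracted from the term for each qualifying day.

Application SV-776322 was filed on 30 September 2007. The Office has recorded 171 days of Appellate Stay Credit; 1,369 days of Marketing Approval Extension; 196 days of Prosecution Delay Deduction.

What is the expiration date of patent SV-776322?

Base term: filing date + 23 years → 30 September 2030.
Appellate Stay Credit: +171 days → 20 March 2031.
Marketing Approval Extension: +1369 days → 18 December 2034.
Prosecution Delay Deduction: −196 days → 5 June 2034.

2034-06-05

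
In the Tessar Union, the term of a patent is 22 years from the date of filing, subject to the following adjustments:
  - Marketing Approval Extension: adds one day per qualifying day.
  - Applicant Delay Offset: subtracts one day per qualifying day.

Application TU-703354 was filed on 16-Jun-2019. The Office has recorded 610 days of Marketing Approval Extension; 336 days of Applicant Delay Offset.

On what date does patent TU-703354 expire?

Base term: filing date + 22 years → 16 June 2041.
Marketing Approval Extension: +610 days → 16 February 2043.
Applicant Delay Offset: −336 days → 17 March 2042.

2042-03-17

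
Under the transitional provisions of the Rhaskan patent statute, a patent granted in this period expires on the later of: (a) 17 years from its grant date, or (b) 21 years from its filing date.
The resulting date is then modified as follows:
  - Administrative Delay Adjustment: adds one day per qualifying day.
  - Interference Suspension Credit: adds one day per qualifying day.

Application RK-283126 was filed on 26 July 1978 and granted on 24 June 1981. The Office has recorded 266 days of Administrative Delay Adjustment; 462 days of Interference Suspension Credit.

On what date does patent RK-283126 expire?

(a) grant + 17 years → 24 June 1998.
(b) filing + 21 years → 26 July 1999.
Later of the two: 26 July 1999.
Administrative Delay Adjustment: +266 days → 17 April 2000.
Interference Suspension Credit: +462 days → 23 July 2001.

2001-07-23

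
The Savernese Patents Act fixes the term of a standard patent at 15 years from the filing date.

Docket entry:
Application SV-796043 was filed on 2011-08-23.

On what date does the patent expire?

Filing date + 15 years → 23 August 2026.

August 23, 2026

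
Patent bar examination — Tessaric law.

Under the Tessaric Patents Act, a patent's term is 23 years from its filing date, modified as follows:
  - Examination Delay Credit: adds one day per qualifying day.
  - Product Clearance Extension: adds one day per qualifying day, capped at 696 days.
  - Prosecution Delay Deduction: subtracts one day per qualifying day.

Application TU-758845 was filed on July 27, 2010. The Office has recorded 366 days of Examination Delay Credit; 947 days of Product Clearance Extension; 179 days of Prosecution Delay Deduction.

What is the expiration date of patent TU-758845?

December 27, 2035

Base term: filing date + 23 years → 27 July 2033.
Examination Delay Credit: +366 days → 28 July 2034.
Product Clearance Extension: 947 days claimed exceeds the 696-day cap, so +696 days → 23 June 2036.
Prosecution Delay Deduction: −179 days → 27 December 2035.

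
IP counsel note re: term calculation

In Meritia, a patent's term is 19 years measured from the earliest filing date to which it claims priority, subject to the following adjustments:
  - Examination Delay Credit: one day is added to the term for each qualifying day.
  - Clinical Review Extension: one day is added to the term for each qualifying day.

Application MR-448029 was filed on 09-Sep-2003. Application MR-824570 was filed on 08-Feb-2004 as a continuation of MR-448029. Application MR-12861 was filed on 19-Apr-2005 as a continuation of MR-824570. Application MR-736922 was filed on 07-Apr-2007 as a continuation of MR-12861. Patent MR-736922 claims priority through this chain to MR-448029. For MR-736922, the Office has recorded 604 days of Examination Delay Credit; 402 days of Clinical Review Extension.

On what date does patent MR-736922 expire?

Earliest priority filing: 9 September 2003.
Base term: 9 September 2003 + 19 years → 9 September 2022.
Examination Delay Credit: +604 days → 5 May 2024.
Clinical Review Extension: +402 days → 11 June 2025.

2025-06-11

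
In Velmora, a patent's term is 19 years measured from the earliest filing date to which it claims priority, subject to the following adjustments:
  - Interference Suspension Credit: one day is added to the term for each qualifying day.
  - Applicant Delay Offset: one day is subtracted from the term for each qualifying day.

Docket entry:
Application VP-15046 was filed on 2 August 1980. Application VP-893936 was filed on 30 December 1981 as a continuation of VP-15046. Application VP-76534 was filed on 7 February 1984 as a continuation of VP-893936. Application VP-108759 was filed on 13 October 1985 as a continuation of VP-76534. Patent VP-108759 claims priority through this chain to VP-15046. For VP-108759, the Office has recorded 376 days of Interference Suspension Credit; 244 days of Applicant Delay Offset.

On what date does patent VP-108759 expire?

Earliest priority filing: 2 August 1980.
Base term: 2 August 1980 + 19 years → 2 August 1999.
Interference Suspension Credit: +376 days → 12 August 2000.
Applicant Delay Offset: −244 days → 12 December 1999.

1999-12-12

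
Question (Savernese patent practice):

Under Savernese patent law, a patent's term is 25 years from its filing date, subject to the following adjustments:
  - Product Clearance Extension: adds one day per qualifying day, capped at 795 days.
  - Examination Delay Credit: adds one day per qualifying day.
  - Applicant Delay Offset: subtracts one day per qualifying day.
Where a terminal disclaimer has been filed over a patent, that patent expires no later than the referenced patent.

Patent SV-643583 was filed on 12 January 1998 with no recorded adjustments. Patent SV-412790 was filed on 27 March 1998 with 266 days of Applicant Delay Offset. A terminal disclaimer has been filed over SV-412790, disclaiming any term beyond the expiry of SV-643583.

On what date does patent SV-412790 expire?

Natural term of SV-412790:
  Base: filing + 25 years → 27 March 2023.
  Applicant Delay Offset: −266 days → 4 July 2022.
Expiry of referenced patent SV-643583:
  Base: filing + 25 years → 12 January 2023.
Terminal disclaimer: SV-412790 expires on the earlier of 4 July 2022 and 12 January 2023.

July 4, 2022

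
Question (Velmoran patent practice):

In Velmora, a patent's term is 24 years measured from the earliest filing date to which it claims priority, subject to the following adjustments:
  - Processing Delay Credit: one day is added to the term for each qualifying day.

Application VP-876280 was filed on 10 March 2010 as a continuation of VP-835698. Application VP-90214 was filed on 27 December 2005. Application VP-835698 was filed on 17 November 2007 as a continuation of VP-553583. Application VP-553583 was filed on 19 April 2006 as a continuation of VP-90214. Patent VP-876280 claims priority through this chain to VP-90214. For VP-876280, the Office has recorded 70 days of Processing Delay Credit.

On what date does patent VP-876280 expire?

Earliest priority filing: 27 December 2005.
Base term: 27 December 2005 + 24 years → 27 December 2029.
Processing Delay Credit: +70 days → 7 March 2030.

March 7, 2030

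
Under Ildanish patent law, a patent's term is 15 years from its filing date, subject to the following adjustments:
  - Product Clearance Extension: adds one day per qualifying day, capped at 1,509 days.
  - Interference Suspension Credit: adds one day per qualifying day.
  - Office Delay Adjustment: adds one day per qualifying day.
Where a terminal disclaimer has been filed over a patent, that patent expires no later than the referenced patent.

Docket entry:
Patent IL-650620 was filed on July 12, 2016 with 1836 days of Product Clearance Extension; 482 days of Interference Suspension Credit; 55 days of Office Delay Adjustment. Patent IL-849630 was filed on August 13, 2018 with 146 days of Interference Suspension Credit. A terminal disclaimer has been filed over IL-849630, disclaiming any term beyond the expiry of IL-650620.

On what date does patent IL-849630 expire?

2034-01-06

Natural term of IL-849630:
  Base: filing + 15 years → 13 August 2033.
  Interference Suspension Credit: +146 days → 6 January 2034.
Expiry of referenced patent IL-650620:
  Base: filing + 15 years → 12 July 2031.
  Product Clearance Extension: 1836 days claimed exceeds the 1509-day cap, so +1509 days → 29 August 2035.
  Interference Suspension Credit: +482 days → 23 December 2036.
  Office Delay Adjustment: +55 days → 16 February 2037.
Terminal disclaimer: IL-849630 expires on the earlier of 6 January 2034 and 16 February 2037.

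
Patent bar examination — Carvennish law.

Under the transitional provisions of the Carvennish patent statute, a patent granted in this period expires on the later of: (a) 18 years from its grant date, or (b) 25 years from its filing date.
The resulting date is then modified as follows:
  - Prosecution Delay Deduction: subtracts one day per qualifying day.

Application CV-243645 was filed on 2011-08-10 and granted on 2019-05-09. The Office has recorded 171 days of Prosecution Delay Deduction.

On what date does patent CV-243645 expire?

(a) grant + 18 years → 9 May 2037.
(b) filing + 25 years → 10 August 2036.
Later of the two: 9 May 2037.
Prosecution Delay Deduction: −171 days → 19 November 2036.

November 19, 2036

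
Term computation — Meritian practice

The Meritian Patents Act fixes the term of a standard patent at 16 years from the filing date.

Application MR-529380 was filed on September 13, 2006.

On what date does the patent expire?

2022-09-13

Filing date + 16 years → 13 September 2022.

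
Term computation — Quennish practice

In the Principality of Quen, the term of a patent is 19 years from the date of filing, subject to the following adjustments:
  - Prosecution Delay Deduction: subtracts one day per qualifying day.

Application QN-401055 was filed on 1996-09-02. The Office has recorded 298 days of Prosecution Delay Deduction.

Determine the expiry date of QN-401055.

2014-11-08

Base term: filing date + 19 years → 2 September 2015.
Prosecution Delay Deduction: −298 days → 8 November 2014.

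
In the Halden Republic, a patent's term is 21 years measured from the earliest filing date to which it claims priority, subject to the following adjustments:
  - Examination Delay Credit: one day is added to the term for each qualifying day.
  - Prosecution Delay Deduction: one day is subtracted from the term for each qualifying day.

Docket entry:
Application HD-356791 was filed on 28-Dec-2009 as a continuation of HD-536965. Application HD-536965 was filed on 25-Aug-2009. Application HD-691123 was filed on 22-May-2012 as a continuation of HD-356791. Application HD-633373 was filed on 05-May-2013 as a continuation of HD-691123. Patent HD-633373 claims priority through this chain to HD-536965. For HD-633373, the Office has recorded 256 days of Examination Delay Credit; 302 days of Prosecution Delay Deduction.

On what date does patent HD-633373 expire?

Earliest priority filing: 25 August 2009.
Base term: 25 August 2009 + 21 years → 25 August 2030.
Examination Delay Credit: +256 days → 8 May 2031.
Prosecution Delay Deduction: −302 days → 10 July 2030.

2030-07-10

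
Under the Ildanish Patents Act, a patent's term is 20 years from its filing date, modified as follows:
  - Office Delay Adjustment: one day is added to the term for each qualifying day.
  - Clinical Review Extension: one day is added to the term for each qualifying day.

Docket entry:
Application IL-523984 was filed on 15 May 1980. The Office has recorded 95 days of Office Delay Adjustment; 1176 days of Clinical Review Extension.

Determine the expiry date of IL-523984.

Base term: filing date + 20 years → 15 May 2000.
Office Delay Adjustment: +95 days → 18 August 2000.
Clinical Review Extension: +1176 days → 7 November 2003.

2003-11-07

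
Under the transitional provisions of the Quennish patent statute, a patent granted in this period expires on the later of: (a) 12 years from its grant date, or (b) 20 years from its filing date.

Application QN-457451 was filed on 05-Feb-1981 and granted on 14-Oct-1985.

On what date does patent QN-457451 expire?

February 5, 2001

(a) grant + 12 years → 14 October 1997.
(b) filing + 20 years → 5 February 2001.
Later of the two: 5 February 2001.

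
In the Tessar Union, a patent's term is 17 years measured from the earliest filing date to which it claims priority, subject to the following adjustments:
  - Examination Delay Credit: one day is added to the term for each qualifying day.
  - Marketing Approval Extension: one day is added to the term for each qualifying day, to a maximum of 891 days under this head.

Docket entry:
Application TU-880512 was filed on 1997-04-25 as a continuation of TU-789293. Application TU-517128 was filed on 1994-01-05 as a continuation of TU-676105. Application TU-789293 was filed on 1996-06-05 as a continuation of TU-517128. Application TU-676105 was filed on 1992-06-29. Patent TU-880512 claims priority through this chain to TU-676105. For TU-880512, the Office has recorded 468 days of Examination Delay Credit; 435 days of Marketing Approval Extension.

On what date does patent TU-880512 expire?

December 19, 2011

Earliest priority filing: 29 June 1992.
Base term: 29 June 1992 + 17 years → 29 June 2009.
Examination Delay Credit: +468 days → 10 October 2010.
Marketing Approval Extension: 435 days (within the 891-day cap) → +435 days → 19 December 2011.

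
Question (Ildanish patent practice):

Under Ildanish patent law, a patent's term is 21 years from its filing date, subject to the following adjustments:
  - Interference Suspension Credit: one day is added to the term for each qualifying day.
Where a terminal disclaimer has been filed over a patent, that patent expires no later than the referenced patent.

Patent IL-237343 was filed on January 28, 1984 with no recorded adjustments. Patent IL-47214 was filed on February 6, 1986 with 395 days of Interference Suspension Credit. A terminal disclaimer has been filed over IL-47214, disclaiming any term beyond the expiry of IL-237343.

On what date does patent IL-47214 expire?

Natural term of IL-47214:
  Base: filing + 21 years → 6 February 2007.
  Interference Suspension Credit: +395 days → 7 March 2008.
Expiry of referenced patent IL-237343:
  Base: filing + 21 years → 28 January 2005.
Terminal disclaimer: IL-47214 expires on the earlier of 7 March 2008 and 28 January 2005.

2005-01-28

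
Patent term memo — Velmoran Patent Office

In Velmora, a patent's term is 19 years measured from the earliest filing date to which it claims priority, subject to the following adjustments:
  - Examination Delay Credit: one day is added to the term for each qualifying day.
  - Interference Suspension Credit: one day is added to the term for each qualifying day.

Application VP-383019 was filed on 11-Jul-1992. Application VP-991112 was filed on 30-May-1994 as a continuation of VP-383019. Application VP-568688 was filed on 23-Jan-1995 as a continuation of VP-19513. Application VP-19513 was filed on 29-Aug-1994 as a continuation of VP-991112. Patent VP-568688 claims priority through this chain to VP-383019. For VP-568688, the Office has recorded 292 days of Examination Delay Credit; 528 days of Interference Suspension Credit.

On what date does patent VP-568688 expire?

Earliest priority filing: 11 July 1992.
Base term: 11 July 1992 + 19 years → 11 July 2011.
Examination Delay Credit: +292 days → 28 April 2012.
Interference Suspension Credit: +528 days → 8 October 2013.

2013-10-08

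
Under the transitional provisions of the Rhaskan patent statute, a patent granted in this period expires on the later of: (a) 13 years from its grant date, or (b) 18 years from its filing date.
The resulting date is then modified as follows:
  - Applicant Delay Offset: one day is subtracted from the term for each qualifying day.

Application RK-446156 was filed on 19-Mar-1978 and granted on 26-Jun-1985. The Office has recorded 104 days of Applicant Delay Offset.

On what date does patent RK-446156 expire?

March 14, 1998

(a) grant + 13 years → 26 June 1998.
(b) filing + 18 years → 19 March 1996.
Later of the two: 26 June 1998.
Applicant Delay Offset: −104 days → 14 March 1998.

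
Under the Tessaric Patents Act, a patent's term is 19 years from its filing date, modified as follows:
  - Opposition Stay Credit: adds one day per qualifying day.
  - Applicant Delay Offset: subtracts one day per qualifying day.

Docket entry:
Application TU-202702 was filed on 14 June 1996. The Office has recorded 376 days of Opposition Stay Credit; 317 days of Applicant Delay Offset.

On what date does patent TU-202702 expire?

August 12, 2015

Base term: filing date + 19 years → 14 June 2015.
Opposition Stay Credit: +376 days → 24 June 2016.
Applicant Delay Offset: −317 days → 12 August 2015.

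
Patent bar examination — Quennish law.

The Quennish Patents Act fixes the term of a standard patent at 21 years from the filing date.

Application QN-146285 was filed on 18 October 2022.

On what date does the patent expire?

Filing date + 21 years → 18 October 2043.

2043-10-18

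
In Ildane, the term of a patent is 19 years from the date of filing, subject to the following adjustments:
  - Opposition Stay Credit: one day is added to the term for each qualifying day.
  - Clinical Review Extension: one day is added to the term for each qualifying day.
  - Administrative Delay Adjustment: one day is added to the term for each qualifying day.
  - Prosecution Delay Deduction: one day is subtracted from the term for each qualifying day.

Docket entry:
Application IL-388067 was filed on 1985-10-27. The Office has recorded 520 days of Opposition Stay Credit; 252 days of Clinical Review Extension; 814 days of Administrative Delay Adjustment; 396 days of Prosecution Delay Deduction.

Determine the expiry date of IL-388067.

2008-01-30

Base term: filing date + 19 years → 27 October 2004.
Opposition Stay Credit: +520 days → 31 March 2006.
Clinical Review Extension: +252 days → 8 December 2006.
Administrative Delay Adjustment: +814 days → 1 March 2009.
Prosecution Delay Deduction: −396 days → 30 January 2008.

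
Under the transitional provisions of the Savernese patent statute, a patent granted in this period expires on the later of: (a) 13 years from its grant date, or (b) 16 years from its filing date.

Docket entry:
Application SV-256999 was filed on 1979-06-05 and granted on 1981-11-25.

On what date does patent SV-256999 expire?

1995-06-05

(a) grant + 13 years → 25 November 1994.
(b) filing + 16 years → 5 June 1995.
Later of the two: 5 June 1995.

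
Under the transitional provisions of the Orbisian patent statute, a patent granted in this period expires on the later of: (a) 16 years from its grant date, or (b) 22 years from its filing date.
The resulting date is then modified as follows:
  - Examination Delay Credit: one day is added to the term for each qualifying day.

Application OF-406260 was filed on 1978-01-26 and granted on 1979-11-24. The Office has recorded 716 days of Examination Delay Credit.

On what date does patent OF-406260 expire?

(a) grant + 16 years → 24 November 1995.
(b) filing + 22 years → 26 January 2000.
Later of the two: 26 January 2000.
Examination Delay Credit: +716 days → 11 January 2002.

January 11, 2002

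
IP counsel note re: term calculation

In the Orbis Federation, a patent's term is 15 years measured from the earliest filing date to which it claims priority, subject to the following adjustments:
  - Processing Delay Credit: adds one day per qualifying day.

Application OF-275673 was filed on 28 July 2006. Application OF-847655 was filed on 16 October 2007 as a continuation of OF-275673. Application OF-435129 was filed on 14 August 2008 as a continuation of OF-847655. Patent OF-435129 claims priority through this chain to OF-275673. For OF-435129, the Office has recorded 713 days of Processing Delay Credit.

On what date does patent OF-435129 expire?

Earliest priority filing: 28 July 2006.
Base term: 28 July 2006 + 15 years → 28 July 2021.
Processing Delay Credit: +713 days → 11 July 2023.

2023-07-11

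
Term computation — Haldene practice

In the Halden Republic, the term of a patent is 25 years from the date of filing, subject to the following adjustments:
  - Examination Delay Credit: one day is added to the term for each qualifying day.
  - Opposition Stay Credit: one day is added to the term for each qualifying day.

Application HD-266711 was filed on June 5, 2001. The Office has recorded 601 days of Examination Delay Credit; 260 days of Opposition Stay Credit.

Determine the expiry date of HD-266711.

Base term: filing date + 25 years → 5 June 2026.
Examination Delay Credit: +601 days → 27 January 2028.
Opposition Stay Credit: +260 days → 13 October 2028.

2028-10-13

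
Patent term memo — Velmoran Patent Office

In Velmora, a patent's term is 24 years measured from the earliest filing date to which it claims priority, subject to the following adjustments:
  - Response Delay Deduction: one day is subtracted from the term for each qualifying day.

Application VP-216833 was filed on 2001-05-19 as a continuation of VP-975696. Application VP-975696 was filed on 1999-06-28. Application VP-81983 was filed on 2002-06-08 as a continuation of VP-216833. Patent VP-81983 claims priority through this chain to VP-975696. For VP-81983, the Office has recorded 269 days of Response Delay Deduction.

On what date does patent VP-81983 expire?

Earliest priority filing: 28 June 1999.
Base term: 28 June 1999 + 24 years → 28 June 2023.
Response Delay Deduction: −269 days → 2 October 2022.

2022-10-02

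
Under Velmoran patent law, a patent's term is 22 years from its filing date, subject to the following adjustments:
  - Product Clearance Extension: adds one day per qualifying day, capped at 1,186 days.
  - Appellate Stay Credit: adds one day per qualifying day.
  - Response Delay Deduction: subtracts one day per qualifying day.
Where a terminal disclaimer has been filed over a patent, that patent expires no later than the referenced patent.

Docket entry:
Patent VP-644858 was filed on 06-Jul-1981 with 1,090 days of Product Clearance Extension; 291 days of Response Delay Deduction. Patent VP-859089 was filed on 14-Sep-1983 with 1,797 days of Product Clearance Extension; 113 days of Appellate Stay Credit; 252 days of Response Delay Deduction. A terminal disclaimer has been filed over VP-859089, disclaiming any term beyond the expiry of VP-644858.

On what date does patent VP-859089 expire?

2005-09-12

Natural term of VP-859089:
  Base: filing + 22 years → 14 September 2005.
  Product Clearance Extension: 1797 days claimed exceeds the 1186-day cap, so +1186 days → 13 December 2008.
  Appellate Stay Credit: +113 days → 5 April 2009.
  Response Delay Deduction: −252 days → 27 July 2008.
Expiry of referenced patent VP-644858:
  Base: filing + 22 years → 6 July 2003.
  Product Clearance Extension: 1090 days (within the 1186-day cap) → +1090 days → 30 June 2006.
  Response Delay Deduction: −291 days → 12 September 2005.
Terminal disclaimer: VP-859089 expires on the earlier of 27 July 2008 and 12 September 2005.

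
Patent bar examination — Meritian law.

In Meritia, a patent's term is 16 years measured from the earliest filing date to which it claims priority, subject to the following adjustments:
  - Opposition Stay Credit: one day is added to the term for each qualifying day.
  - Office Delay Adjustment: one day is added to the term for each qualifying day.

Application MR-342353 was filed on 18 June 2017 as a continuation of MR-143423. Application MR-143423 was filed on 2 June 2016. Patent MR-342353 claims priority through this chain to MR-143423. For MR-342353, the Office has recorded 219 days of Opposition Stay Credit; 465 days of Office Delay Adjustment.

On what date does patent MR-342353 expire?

Earliest priority filing: 2 June 2016.
Base term: 2 June 2016 + 16 years → 2 June 2032.
Opposition Stay Credit: +219 days → 7 January 2033.
Office Delay Adjustment: +465 days → 17 April 2034.

April 17, 2034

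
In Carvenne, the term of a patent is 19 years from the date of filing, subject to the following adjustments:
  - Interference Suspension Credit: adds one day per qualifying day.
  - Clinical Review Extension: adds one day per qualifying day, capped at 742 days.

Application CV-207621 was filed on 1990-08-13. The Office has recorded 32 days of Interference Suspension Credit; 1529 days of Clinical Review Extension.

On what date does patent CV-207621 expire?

September 26, 2011

Base term: filing date + 19 years → 13 August 2009.
Interference Suspension Credit: +32 days → 14 September 2009.
Clinical Review Extension: 1529 days claimed exceeds the 742-day cap, so +742 days → 26 September 2011.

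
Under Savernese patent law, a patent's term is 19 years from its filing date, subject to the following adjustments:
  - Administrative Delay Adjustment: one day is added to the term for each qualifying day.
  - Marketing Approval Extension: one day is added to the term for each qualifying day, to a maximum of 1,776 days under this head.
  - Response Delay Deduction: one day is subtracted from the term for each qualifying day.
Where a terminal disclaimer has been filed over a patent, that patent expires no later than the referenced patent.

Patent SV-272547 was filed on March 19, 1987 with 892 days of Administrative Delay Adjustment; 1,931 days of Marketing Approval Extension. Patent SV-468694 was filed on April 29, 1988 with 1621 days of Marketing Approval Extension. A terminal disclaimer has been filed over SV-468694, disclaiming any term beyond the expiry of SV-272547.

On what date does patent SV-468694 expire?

2011-10-06

Natural term of SV-468694:
  Base: filing + 19 years → 29 April 2007.
  Marketing Approval Extension: 1621 days (within the 1776-day cap) → +1621 days → 6 October 2011.
Expiry of referenced patent SV-272547:
  Base: filing + 19 years → 19 March 2006.
  Administrative Delay Adjustment: +892 days → 27 August 2008.
  Marketing Approval Extension: 1931 days claimed exceeds the 1776-day cap, so +1776 days → 8 July 2013.
Terminal disclaimer: SV-468694 expires on the earlier of 6 October 2011 and 8 July 2013.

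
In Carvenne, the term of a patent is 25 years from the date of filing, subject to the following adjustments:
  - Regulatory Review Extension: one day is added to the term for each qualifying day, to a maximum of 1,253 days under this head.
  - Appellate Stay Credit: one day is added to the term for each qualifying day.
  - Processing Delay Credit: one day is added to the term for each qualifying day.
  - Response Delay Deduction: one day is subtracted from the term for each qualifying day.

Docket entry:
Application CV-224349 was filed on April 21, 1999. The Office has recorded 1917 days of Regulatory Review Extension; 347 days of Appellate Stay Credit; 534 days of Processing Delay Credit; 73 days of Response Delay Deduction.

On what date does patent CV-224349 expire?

December 12, 2029

Base term: filing date + 25 years → 21 April 2024.
Regulatory Review Extension: 1917 days claimed exceeds the 1253-day cap, so +1253 days → 26 September 2027.
Appellate Stay Credit: +347 days → 7 September 2028.
Processing Delay Credit: +534 days → 23 February 2030.
Response Delay Deduction: −73 days → 12 December 2029.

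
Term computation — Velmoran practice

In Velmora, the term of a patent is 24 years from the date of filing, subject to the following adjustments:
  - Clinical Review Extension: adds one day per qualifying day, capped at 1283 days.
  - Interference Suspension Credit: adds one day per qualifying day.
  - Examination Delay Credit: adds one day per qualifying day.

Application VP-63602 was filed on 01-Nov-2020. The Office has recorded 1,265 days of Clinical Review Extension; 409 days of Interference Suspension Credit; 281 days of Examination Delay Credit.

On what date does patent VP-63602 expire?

Base term: filing date + 24 years → 1 November 2044.
Clinical Review Extension: 1265 days (within the 1283-day cap) → +1265 days → 19 April 2048.
Interference Suspension Credit: +409 days → 2 June 2049.
Examination Delay Credit: +281 days → 10 March 2050.

2050-03-10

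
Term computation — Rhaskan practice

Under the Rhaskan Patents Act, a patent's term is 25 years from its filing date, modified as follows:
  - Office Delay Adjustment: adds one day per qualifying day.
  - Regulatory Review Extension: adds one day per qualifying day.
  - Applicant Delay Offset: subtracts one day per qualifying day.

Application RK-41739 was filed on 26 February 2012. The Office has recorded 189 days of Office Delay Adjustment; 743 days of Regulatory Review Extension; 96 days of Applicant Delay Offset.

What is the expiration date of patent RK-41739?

June 12, 2039

Base term: filing date + 25 years → 26 February 2037.
Office Delay Adjustment: +189 days → 3 September 2037.
Regulatory Review Extension: +743 days → 16 September 2039.
Applicant Delay Offset: −96 days → 12 June 2039.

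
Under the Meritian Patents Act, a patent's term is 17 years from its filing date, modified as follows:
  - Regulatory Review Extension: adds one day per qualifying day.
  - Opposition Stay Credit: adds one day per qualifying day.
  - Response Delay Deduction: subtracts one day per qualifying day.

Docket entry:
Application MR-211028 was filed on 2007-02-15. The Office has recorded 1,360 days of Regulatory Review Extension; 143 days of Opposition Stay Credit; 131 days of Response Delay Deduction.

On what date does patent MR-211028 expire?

2027-11-18

Base term: filing date + 17 years → 15 February 2024.
Regulatory Review Extension: +1360 days → 6 November 2027.
Opposition Stay Credit: +143 days → 28 March 2028.
Response Delay Deduction: −131 days → 18 November 2027.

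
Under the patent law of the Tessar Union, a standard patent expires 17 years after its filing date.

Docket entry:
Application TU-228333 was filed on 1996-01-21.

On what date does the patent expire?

2013-01-21

Filing date + 17 years → 21 January 2013.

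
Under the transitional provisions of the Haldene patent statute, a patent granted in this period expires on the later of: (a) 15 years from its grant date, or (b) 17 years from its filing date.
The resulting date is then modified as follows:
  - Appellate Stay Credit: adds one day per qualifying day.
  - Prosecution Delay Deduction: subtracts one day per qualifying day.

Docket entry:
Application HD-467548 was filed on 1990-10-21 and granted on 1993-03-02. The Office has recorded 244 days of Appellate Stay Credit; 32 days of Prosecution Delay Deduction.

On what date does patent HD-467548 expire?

(a) grant + 15 years → 2 March 2008.
(b) filing + 17 years → 21 October 2007.
Later of the two: 2 March 2008.
Appellate Stay Credit: +244 days → 1 November 2008.
Prosecution Delay Deduction: −32 days → 30 September 2008.

2008-09-30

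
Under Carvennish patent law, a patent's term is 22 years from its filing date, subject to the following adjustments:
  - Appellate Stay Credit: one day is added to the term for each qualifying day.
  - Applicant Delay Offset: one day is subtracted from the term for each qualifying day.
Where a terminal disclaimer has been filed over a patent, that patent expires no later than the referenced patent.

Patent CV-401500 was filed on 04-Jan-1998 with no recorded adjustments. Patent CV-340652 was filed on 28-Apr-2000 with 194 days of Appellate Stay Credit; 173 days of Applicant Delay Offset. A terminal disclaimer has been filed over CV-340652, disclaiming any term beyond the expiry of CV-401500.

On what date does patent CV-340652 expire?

Natural term of CV-340652:
  Base: filing + 22 years → 28 April 2022.
  Appellate Stay Credit: +194 days → 8 November 2022.
  Applicant Delay Offset: −173 days → 19 May 2022.
Expiry of referenced patent CV-401500:
  Base: filing + 22 years → 4 January 2020.
Terminal disclaimer: CV-340652 expires on the earlier of 19 May 2022 and 4 January 2020.

January 4, 2020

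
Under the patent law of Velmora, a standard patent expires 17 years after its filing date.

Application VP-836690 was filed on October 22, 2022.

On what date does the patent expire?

Filing date + 17 years → 22 October 2039.

October 22, 2039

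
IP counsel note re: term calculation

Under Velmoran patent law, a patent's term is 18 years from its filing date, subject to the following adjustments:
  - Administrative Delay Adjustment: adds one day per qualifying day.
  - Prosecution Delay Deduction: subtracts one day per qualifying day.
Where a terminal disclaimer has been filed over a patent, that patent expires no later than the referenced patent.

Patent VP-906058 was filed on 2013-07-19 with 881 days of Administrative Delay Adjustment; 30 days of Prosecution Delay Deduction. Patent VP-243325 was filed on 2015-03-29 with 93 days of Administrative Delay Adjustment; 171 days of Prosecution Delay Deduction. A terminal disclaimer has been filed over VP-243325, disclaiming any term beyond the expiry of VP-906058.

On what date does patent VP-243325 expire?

Natural term of VP-243325:
  Base: filing + 18 years → 29 March 2033.
  Administrative Delay Adjustment: +93 days → 30 June 2033.
  Prosecution Delay Deduction: −171 days → 10 January 2033.
Expiry of referenced patent VP-906058:
  Base: filing + 18 years → 19 July 2031.
  Administrative Delay Adjustment: +881 days → 16 December 2033.
  Prosecution Delay Deduction: −30 days → 16 November 2033.
Terminal disclaimer: VP-243325 expires on the earlier of 10 January 2033 and 16 November 2033.

2033-01-10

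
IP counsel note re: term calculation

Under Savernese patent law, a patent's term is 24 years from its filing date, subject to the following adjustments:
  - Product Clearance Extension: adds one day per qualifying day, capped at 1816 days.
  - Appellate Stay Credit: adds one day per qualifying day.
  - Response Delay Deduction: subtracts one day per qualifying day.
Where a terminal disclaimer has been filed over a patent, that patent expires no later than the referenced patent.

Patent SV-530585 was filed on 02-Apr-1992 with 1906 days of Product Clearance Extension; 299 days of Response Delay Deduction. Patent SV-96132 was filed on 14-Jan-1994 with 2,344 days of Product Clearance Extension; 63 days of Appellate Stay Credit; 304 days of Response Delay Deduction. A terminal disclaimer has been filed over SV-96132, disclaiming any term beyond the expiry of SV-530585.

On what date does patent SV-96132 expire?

May 28, 2020

Natural term of SV-96132:
  Base: filing + 24 years → 14 January 2018.
  Product Clearance Extension: 2344 days claimed exceeds the 1816-day cap, so +1816 days → 4 January 2023.
  Appellate Stay Credit: +63 days → 8 March 2023.
  Response Delay Deduction: −304 days → 8 May 2022.
Expiry of referenced patent SV-530585:
  Base: filing + 24 years → 2 April 2016.
  Product Clearance Extension: 1906 days claimed exceeds the 1816-day cap, so +1816 days → 23 March 2021.
  Response Delay Deduction: −299 days → 28 May 2020.
Terminal disclaimer: SV-96132 expires on the earlier of 8 May 2022 and 28 May 2020.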